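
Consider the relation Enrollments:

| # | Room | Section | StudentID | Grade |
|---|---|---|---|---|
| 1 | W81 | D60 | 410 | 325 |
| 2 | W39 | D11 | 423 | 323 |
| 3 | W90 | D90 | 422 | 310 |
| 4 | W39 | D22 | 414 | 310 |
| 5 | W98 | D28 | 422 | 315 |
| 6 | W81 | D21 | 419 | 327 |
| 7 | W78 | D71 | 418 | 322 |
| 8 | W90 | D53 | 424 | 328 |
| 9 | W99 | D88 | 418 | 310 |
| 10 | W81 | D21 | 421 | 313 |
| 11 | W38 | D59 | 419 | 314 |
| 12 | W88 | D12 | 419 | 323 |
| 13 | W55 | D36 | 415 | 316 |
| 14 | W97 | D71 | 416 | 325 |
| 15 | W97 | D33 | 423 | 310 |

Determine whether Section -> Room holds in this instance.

No

Section=D60: row 1 → Room = W81 ✓
Section=D11: row 2 → Room = W39 ✓
Section=D90: row 3 → Room = W90 ✓
Section=D22: row 4 → Room = W39 ✓
Section=D28: row 5 → Room = W98 ✓
Section=D21: rows 6, 10 → Room = W81, W81 ✓
Section=D71: rows 7, 14 → Room takes values {W78, W97} — violation
Section=D53: row 8 → Room = W90 ✓
Section=D88: row 9 → Room = W99 ✓
Section=D59: row 11 → Room = W38 ✓
Section=D12: row 12 → Room = W88 ✓
Section=D36: row 13 → Room = W55 ✓
Section=D33: row 15 → Room = W97 ✓
Two rows agree on Section but differ on Room, so Section -> Room does not hold.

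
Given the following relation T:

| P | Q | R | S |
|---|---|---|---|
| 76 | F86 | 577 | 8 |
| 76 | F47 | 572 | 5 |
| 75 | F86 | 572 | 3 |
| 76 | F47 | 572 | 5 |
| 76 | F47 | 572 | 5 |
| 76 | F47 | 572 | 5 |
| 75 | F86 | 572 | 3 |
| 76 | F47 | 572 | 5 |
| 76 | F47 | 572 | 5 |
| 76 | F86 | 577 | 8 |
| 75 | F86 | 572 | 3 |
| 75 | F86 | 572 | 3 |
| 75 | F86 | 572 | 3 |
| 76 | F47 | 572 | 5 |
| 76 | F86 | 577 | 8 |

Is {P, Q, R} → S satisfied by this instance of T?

Yes

(P=76, Q=F86, R=577): 3 rows → S = 8, 8, 8 ✓
(P=76, Q=F47, R=572): 7 rows → S = 5, 5, 5, 5, 5, 5, 5 ✓
(P=75, Q=F86, R=572): 5 rows → S = 3, 3, 3, 3, 3 ✓
Every {P, Q, R} value is associated with a single S value, so {P, Q, R} → S holds.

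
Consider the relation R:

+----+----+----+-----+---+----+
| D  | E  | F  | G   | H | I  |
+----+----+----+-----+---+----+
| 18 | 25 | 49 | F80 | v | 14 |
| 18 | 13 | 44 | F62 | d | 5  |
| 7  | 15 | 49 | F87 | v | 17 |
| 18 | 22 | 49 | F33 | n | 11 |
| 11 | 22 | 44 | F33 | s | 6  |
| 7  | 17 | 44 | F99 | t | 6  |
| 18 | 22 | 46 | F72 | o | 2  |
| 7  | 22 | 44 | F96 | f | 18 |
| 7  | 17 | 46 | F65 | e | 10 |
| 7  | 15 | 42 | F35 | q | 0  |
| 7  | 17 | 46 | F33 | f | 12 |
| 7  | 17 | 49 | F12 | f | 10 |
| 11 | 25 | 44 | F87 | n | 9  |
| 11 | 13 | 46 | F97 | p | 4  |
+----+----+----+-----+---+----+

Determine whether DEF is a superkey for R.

Two distinct rows share (D=7, E=17, F=46), so DEF does not determine every attribute — not a superkey.

No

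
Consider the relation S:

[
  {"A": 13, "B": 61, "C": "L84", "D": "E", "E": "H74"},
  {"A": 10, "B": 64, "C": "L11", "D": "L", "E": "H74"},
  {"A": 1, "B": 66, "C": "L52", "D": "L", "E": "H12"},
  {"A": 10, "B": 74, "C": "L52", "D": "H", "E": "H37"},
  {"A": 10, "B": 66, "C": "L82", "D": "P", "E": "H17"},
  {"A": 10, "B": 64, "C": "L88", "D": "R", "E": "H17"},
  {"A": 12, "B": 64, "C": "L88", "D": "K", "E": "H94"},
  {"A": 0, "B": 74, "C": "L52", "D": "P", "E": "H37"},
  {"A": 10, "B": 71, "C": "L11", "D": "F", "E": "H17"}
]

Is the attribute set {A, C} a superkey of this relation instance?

Two distinct rows share (A=10, C=L11), so {A, C} does not determine every attribute — not a superkey.

No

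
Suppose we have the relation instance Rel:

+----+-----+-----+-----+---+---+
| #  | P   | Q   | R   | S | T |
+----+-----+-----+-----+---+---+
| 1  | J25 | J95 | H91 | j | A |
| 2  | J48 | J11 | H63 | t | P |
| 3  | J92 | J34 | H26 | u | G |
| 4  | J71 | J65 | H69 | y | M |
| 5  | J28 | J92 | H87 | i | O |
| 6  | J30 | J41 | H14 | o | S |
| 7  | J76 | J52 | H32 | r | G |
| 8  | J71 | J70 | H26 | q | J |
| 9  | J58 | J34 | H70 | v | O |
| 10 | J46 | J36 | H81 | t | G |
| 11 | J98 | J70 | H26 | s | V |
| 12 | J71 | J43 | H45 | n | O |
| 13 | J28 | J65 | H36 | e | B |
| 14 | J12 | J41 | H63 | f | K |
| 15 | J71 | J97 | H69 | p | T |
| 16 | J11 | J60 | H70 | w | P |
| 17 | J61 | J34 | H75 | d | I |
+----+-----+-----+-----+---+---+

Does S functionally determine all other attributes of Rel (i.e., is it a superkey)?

Rows 2 and 10 have the same S value S=t but are distinct tuples, so S does not determine every attribute — not a superkey.

No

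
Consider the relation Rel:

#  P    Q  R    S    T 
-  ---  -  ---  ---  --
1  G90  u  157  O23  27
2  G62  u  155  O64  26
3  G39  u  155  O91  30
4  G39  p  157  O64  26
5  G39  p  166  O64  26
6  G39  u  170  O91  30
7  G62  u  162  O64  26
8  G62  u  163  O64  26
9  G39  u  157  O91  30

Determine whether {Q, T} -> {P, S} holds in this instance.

Yes

(Q=u, T=27): row 1 → {P,S} = (G90, O23) ✓
(Q=u, T=26): rows 2, 7, 8 → {P,S} = (G62, O64), (G62, O64), (G62, O64) ✓
(Q=u, T=30): rows 3, 6, 9 → {P,S} = (G39, O91), (G39, O91), (G39, O91) ✓
(Q=p, T=26): rows 4, 5 → {P,S} = (G39, O64), (G39, O64) ✓
Every {Q, T} value is associated with a single {P, S} value, so {Q, T} -> {P, S} holds.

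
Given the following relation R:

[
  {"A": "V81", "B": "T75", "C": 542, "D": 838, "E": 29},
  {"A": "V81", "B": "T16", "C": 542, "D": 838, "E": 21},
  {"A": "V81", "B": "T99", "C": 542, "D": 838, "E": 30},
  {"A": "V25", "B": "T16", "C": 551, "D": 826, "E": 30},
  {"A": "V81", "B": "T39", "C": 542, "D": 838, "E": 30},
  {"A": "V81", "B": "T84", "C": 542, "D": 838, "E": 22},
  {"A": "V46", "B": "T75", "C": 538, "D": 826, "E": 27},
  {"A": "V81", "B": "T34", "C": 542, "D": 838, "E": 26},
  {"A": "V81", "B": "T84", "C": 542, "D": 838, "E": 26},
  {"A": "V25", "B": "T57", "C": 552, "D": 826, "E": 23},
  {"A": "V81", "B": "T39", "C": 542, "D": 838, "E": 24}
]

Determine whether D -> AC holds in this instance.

D=838: 8 rows → {A,C} = (V81, 542), (V81, 542), (V81, 542), (V81, 542), (V81, 542), (V81, 542), (V81, 542), (V81, 542) ✓
D=826: 3 rows → {A,C} takes values {(V25, 551), (V46, 538), (V25, 552)} — violation
Two rows agree on D but differ on AC, so D -> AC does not hold.

No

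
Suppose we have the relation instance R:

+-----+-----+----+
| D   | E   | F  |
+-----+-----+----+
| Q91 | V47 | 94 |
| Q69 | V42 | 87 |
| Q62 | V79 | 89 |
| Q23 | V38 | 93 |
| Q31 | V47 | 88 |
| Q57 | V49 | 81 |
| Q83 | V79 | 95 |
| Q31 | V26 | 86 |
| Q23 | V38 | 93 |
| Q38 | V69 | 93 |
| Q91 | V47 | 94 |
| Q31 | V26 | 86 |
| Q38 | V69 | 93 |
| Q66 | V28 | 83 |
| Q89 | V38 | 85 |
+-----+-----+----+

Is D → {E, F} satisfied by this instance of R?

No

D=Q91: 2 rows → {E,F} = (V47, 94), (V47, 94) ✓
D=Q69: 1 row → {E,F} = (V42, 87) ✓
D=Q62: 1 row → {E,F} = (V79, 89) ✓
D=Q23: 2 rows → {E,F} = (V38, 93), (V38, 93) ✓
D=Q31: 3 rows → {E,F} takes values {(V47, 88), (V26, 86)} — violation
D=Q57: 1 row → {E,F} = (V49, 81) ✓
D=Q83: 1 row → {E,F} = (V79, 95) ✓
D=Q38: 2 rows → {E,F} = (V69, 93), (V69, 93) ✓
D=Q66: 1 row → {E,F} = (V28, 83) ✓
D=Q89: 1 row → {E,F} = (V38, 85) ✓
Two rows agree on D but differ on {E, F}, so D → {E, F} does not hold.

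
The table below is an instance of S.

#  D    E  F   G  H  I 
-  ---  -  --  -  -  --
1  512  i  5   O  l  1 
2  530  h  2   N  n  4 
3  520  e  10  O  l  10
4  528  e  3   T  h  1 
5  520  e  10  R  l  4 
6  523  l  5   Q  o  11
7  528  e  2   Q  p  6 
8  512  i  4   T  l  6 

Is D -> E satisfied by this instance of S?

Yes

D=512: rows 1, 8 → E = i, i ✓
D=530: row 2 → E = h ✓
D=520: rows 3, 5 → E = e, e ✓
D=528: rows 4, 7 → E = e, e ✓
D=523: row 6 → E = l ✓
Every D value is associated with a single E value, so D -> E holds.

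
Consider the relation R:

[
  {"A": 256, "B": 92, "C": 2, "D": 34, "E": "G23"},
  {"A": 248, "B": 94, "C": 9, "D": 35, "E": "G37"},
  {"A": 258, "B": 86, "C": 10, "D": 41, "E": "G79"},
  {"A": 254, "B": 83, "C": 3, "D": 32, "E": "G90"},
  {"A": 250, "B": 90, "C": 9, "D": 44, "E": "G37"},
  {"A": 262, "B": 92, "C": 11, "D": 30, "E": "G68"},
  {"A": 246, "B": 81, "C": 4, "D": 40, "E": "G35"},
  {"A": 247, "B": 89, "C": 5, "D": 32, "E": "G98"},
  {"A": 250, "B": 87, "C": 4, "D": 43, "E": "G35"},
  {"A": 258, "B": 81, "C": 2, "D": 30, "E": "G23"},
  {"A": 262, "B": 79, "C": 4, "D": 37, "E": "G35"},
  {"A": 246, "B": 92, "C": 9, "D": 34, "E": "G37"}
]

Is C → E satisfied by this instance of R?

C=2: 2 rows → E = G23, G23 ✓
C=9: 3 rows → E = G37, G37, G37 ✓
C=10: 1 row → E = G79 ✓
C=3: 1 row → E = G90 ✓
C=11: 1 row → E = G68 ✓
C=4: 3 rows → E = G35, G35, G35 ✓
C=5: 1 row → E = G98 ✓
Every C value is associated with a single E value, so C → E holds.

Yes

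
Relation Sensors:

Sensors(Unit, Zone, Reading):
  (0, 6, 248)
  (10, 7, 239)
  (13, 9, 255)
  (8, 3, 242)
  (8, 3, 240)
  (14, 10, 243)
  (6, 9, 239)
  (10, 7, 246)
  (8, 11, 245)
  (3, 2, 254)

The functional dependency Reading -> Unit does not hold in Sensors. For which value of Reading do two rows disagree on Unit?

Reading=248: 1 row → Unit = 0 ✓
Reading=239: 2 rows → Unit takes values {10, 6} — violation
Reading=255: 1 row → Unit = 13 ✓
Reading=242: 1 row → Unit = 8 ✓
Reading=240: 1 row → Unit = 8 ✓
Reading=243: 1 row → Unit = 14 ✓
Reading=246: 1 row → Unit = 10 ✓
Reading=245: 1 row → Unit = 8 ✓
Reading=254: 1 row → Unit = 3 ✓
The only Reading value with inconsistent Unit is Reading=239.

239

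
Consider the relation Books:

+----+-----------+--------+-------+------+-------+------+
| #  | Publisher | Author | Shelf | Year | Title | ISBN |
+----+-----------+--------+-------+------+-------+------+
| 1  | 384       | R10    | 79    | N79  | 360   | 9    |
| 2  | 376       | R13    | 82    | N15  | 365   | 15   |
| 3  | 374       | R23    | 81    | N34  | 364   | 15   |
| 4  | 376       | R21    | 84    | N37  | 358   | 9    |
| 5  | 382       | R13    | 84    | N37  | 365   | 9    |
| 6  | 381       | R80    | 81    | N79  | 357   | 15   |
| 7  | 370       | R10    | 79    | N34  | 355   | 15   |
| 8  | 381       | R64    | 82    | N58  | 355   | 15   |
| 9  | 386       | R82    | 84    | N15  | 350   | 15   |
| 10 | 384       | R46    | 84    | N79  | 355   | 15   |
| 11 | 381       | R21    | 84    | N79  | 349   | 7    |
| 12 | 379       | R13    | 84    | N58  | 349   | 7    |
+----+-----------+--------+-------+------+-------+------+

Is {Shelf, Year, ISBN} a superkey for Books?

Rows 4 and 5 have the same {Shelf, Year, ISBN} value (Shelf=84, Year=N37, ISBN=9) but are distinct tuples, so {Shelf, Year, ISBN} does not determine every attribute — not a superkey.

No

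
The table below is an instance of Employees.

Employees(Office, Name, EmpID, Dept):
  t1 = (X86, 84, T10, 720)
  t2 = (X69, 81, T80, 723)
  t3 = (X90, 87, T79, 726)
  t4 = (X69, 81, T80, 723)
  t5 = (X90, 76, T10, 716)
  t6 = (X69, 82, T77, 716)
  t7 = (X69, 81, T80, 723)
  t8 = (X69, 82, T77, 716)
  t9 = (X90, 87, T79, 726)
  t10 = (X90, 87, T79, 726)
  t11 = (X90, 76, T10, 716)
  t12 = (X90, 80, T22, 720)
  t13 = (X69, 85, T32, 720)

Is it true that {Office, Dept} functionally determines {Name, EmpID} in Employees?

Yes

(Office=X86, Dept=720): row 1 → {Name,EmpID} = (84, T10) ✓
(Office=X69, Dept=723): rows 2, 4, 7 → {Name,EmpID} = (81, T80), (81, T80), (81, T80) ✓
(Office=X90, Dept=726): rows 3, 9, 10 → {Name,EmpID} = (87, T79), (87, T79), (87, T79) ✓
(Office=X90, Dept=716): rows 5, 11 → {Name,EmpID} = (76, T10), (76, T10) ✓
(Office=X69, Dept=716): rows 6, 8 → {Name,EmpID} = (82, T77), (82, T77) ✓
(Office=X90, Dept=720): row 12 → {Name,EmpID} = (80, T22) ✓
(Office=X69, Dept=720): row 13 → {Name,EmpID} = (85, T32) ✓
Every {Office, Dept} value is associated with a single {Name, EmpID} value, so {Office, Dept} -> {Name, EmpID} holds.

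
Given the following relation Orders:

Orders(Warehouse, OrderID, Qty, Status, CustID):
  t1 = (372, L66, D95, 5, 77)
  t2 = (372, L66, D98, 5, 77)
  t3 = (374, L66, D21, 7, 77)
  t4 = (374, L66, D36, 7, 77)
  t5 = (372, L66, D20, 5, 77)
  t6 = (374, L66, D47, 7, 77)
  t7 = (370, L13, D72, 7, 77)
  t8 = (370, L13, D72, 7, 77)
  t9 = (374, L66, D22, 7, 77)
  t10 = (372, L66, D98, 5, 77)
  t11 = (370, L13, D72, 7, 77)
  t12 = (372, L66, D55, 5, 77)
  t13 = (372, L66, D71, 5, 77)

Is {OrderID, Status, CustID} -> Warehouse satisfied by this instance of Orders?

Yes

(OrderID=L66, Status=5, CustID=77): rows 1, 2, 5, 10, 12, 13 → Warehouse = 372, 372, 372, 372, 372, 372 ✓
(OrderID=L66, Status=7, CustID=77): rows 3, 4, 6, 9 → Warehouse = 374, 374, 374, 374 ✓
(OrderID=L13, Status=7, CustID=77): rows 7, 8, 11 → Warehouse = 370, 370, 370 ✓
Every {OrderID, Status, CustID} value is associated with a single Warehouse value, so {OrderID, Status, CustID} -> Warehouse holds.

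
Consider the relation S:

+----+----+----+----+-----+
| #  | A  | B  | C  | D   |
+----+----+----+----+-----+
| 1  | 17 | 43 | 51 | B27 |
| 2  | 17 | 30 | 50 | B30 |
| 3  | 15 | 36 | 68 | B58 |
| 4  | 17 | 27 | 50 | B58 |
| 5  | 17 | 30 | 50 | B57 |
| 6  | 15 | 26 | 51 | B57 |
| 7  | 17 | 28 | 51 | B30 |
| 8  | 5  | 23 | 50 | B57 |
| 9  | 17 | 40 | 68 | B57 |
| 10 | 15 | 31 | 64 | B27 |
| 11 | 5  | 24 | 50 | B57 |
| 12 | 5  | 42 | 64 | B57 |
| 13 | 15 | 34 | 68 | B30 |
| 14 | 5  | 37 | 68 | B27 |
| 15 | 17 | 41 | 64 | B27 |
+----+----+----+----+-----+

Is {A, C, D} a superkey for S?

No

Rows 8 and 11 have the same {A, C, D} value (A=5, C=50, D=B57) but are distinct tuples, so {A, C, D} does not determine every attribute — not a superkey.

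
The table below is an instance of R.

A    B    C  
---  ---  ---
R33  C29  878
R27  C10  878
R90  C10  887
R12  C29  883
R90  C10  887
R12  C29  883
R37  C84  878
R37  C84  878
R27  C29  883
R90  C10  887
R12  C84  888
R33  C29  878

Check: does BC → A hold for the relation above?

No

(B=C29, C=878): 2 rows → A = R33, R33 ✓
(B=C10, C=878): 1 row → A = R27 ✓
(B=C10, C=887): 3 rows → A = R90, R90, R90 ✓
(B=C29, C=883): 3 rows → A takes values {R12, R27} — violation
(B=C84, C=878): 2 rows → A = R37, R37 ✓
(B=C84, C=888): 1 row → A = R12 ✓
Two rows agree on BC but differ on A, so BC → A does not hold.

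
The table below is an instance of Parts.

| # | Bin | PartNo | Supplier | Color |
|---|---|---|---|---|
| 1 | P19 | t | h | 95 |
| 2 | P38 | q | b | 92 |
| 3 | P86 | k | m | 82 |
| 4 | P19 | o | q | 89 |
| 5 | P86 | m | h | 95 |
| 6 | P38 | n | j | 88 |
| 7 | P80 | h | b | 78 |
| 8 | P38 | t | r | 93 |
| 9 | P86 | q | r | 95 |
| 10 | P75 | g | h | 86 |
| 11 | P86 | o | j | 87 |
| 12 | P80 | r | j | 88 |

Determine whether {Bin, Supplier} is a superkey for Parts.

All 12 rows have distinct {Bin, Supplier} values, so {Bin, Supplier} → (all attributes) holds and {Bin, Supplier} is a superkey.

Yes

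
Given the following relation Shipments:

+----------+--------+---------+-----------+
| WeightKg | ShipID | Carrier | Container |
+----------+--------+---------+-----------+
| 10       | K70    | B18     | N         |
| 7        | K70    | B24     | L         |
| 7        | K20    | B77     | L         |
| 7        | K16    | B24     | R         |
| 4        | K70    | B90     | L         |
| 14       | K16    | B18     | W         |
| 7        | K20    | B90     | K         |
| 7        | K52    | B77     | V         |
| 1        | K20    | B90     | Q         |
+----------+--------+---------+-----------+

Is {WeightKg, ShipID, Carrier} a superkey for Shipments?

Yes

All 9 rows have distinct {WeightKg, ShipID, Carrier} values, so {WeightKg, ShipID, Carrier} → (all attributes) holds and {WeightKg, ShipID, Carrier} is a superkey.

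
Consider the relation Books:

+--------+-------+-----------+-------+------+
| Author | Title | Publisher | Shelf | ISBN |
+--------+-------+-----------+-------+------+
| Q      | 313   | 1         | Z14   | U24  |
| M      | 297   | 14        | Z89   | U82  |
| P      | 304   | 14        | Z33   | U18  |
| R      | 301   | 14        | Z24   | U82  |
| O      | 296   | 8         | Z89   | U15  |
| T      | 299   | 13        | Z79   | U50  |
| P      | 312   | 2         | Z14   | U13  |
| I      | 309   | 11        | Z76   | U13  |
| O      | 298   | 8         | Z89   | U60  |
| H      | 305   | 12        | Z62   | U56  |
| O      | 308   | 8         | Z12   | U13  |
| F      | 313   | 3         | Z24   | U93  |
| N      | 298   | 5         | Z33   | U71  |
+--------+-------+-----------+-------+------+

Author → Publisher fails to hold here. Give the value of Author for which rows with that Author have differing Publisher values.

P

Author=Q: 1 row → Publisher = 1 ✓
Author=M: 1 row → Publisher = 14 ✓
Author=P: 2 rows → Publisher takes values {14, 2} — violation
Author=R: 1 row → Publisher = 14 ✓
Author=O: 3 rows → Publisher = 8, 8, 8 ✓
Author=T: 1 row → Publisher = 13 ✓
Author=I: 1 row → Publisher = 11 ✓
Author=H: 1 row → Publisher = 12 ✓
Author=F: 1 row → Publisher = 3 ✓
Author=N: 1 row → Publisher = 5 ✓
The only Author value with inconsistent Publisher is Author=P.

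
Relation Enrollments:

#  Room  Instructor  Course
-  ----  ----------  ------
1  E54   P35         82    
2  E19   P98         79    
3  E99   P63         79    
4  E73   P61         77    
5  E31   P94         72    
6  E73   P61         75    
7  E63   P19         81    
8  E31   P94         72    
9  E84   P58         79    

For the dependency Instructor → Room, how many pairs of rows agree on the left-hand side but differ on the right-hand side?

Instructor=P61: all 2 rows agree on Room — 0 pairs.
Instructor=P94: all 2 rows agree on Room — 0 pairs.

0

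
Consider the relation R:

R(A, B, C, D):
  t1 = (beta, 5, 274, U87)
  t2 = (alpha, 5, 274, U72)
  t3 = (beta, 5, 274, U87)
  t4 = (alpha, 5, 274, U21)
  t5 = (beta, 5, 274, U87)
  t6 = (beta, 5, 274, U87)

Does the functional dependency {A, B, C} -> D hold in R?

No

(A=beta, B=5, C=274): rows 1, 3, 5, 6 → D = U87, U87, U87, U87 ✓
(A=alpha, B=5, C=274): rows 2, 4 → D takes values {U72, U21} — violation
Two rows agree on {A, B, C} but differ on D, so {A, B, C} -> D does not hold.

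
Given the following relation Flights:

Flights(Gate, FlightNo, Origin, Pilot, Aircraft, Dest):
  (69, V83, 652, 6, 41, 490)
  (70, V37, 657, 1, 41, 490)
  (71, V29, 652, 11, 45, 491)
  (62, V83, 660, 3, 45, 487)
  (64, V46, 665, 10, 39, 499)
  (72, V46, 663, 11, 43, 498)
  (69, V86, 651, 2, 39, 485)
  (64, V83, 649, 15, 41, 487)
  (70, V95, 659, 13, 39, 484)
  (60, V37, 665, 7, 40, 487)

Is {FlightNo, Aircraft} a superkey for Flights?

No

Two distinct rows share (FlightNo=V83, Aircraft=41), so {FlightNo, Aircraft} does not determine every attribute — not a superkey.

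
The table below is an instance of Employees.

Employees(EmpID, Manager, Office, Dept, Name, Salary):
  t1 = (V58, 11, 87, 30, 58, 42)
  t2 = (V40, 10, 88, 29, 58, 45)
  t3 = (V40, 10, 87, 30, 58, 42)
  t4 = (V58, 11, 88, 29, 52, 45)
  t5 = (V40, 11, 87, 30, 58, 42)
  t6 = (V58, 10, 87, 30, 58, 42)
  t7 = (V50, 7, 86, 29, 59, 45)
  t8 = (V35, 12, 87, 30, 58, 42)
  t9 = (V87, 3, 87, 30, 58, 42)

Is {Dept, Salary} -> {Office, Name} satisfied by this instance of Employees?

(Dept=30, Salary=42): rows 1, 3, 5, 6, 8, 9 → {Office,Name} = (87, 58), (87, 58), (87, 58), (87, 58), (87, 58), (87, 58) ✓
(Dept=29, Salary=45): rows 2, 4, 7 → {Office,Name} takes values {(88, 58), (88, 52), (86, 59)} — violation
Two rows agree on {Dept, Salary} but differ on {Office, Name}, so {Dept, Salary} -> {Office, Name} does not hold.

No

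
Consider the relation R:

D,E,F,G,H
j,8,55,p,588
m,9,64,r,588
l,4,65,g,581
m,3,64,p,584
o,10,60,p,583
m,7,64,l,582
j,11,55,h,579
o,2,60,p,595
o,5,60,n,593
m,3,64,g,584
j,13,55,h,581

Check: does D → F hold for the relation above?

Yes

D=j: 3 rows → F = 55, 55, 55 ✓
D=m: 4 rows → F = 64, 64, 64, 64 ✓
D=l: 1 row → F = 65 ✓
D=o: 3 rows → F = 60, 60, 60 ✓
Every D value is associated with a single F value, so D → F holds.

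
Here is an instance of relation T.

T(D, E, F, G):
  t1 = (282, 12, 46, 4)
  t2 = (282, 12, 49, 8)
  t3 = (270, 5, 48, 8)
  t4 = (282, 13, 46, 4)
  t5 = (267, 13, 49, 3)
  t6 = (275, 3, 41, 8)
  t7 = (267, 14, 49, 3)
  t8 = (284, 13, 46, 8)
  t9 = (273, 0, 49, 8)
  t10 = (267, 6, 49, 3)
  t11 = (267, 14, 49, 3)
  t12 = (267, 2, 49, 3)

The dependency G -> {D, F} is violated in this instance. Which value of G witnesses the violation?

G=4: rows 1, 4 → {D,F} = (282, 46), (282, 46) ✓
G=8: rows 2, 3, 6, 8, 9 → {D,F} takes values {(282, 49), (270, 48), (275, 41), (284, 46), (273, 49)} — violation
G=3: rows 5, 7, 10, 11, 12 → {D,F} = (267, 49), (267, 49), (267, 49), (267, 49), (267, 49) ✓
The only G value with inconsistent RHS is G=8.

8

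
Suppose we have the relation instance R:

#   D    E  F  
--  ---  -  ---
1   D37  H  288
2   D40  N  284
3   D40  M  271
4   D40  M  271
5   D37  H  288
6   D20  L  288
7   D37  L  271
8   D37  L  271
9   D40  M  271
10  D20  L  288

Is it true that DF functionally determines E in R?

Yes

(D=D37, F=288): rows 1, 5 → E = H, H ✓
(D=D40, F=284): row 2 → E = N ✓
(D=D40, F=271): rows 3, 4, 9 → E = M, M, M ✓
(D=D20, F=288): rows 6, 10 → E = L, L ✓
(D=D37, F=271): rows 7, 8 → E = L, L ✓
Every DF value is associated with a single E value, so DF → E holds.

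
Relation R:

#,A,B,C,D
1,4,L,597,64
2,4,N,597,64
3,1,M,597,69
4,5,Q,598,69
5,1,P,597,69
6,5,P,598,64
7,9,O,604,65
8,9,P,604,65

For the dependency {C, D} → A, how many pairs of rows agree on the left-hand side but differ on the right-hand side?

(C=597, D=64): all 2 rows agree on A — 0 pairs.
(C=597, D=69): all 2 rows agree on A — 0 pairs.
(C=604, D=65): all 2 rows agree on A — 0 pairs.

0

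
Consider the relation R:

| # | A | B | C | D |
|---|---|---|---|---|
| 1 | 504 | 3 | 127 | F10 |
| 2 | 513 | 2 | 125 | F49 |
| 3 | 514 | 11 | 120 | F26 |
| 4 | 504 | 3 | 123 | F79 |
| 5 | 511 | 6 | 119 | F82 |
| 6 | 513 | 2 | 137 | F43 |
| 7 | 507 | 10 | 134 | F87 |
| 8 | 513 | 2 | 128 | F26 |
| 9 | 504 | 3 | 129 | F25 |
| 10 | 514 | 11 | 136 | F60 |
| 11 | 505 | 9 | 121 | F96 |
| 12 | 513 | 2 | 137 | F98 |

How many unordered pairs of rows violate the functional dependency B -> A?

B=3: all 3 rows agree on A — 0 pairs.
B=2: all 4 rows agree on A — 0 pairs.
B=11: all 2 rows agree on A — 0 pairs.

0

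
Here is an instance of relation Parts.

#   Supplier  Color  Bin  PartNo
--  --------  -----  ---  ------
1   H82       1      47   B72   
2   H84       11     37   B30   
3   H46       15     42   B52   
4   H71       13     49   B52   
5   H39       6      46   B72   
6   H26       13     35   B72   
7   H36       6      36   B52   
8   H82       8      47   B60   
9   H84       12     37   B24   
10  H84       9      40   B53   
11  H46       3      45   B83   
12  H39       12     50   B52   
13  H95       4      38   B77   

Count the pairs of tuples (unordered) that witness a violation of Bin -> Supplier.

0

Bin=47: all 2 rows agree on Supplier — 0 pairs.
Bin=37: all 2 rows agree on Supplier — 0 pairs.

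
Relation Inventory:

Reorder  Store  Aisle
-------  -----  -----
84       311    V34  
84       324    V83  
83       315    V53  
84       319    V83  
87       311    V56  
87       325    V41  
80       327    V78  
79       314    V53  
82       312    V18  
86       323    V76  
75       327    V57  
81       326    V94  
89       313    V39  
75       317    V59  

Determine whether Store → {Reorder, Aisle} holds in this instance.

Store=311: 2 rows → {Reorder,Aisle} takes values {(84, V34), (87, V56)} — violation
Store=324: 1 row → {Reorder,Aisle} = (84, V83) ✓
Store=315: 1 row → {Reorder,Aisle} = (83, V53) ✓
Store=319: 1 row → {Reorder,Aisle} = (84, V83) ✓
Store=325: 1 row → {Reorder,Aisle} = (87, V41) ✓
Store=327: 2 rows → {Reorder,Aisle} takes values {(80, V78), (75, V57)} — violation
Store=314: 1 row → {Reorder,Aisle} = (79, V53) ✓
Store=312: 1 row → {Reorder,Aisle} = (82, V18) ✓
Store=323: 1 row → {Reorder,Aisle} = (86, V76) ✓
Store=326: 1 row → {Reorder,Aisle} = (81, V94) ✓
Store=313: 1 row → {Reorder,Aisle} = (89, V39) ✓
Store=317: 1 row → {Reorder,Aisle} = (75, V59) ✓
Two rows agree on Store but differ on {Reorder, Aisle}, so Store → {Reorder, Aisle} does not hold.

No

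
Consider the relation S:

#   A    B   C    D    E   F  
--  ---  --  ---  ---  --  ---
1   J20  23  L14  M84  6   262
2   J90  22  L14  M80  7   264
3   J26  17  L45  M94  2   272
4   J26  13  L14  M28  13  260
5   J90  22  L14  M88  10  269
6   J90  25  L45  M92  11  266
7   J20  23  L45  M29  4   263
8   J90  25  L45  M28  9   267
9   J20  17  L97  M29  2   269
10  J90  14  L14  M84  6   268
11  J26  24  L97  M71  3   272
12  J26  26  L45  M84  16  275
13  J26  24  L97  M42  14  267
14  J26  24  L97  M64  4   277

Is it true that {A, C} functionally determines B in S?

(A=J20, C=L14): row 1 → B = 23 ✓
(A=J90, C=L14): rows 2, 5, 10 → B takes values {22, 14} — violation
(A=J26, C=L45): rows 3, 12 → B takes values {17, 26} — violation
(A=J26, C=L14): row 4 → B = 13 ✓
(A=J90, C=L45): rows 6, 8 → B = 25, 25 ✓
(A=J20, C=L45): row 7 → B = 23 ✓
(A=J20, C=L97): row 9 → B = 17 ✓
(A=J26, C=L97): rows 11, 13, 14 → B = 24, 24, 24 ✓
Two rows agree on {A, C} but differ on B, so {A, C} → B does not hold.

No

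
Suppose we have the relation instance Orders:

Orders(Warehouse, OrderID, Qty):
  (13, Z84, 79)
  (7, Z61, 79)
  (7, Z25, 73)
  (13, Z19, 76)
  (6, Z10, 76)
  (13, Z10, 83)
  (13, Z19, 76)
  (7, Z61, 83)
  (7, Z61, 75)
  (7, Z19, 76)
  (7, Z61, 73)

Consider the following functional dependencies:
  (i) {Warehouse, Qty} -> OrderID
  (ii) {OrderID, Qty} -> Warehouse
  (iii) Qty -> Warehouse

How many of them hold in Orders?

0

(i) {Warehouse, Qty} -> OrderID: (Warehouse=7, Qty=73): 2 rows → OrderID takes values {Z25, Z61} — violation — fails.
(ii) {OrderID, Qty} -> Warehouse: (OrderID=Z19, Qty=76): 3 rows → Warehouse takes values {13, 7} — violation — fails.
(iii) Qty -> Warehouse: Qty=79: 2 rows → Warehouse takes values {13, 7} — violation; Qty=76: 4 rows → Warehouse takes values {13, 6, 7} — violation; Qty=83: 2 rows → Warehouse takes values {13, 7} — violation — fails.
None of the 3 dependencies hold.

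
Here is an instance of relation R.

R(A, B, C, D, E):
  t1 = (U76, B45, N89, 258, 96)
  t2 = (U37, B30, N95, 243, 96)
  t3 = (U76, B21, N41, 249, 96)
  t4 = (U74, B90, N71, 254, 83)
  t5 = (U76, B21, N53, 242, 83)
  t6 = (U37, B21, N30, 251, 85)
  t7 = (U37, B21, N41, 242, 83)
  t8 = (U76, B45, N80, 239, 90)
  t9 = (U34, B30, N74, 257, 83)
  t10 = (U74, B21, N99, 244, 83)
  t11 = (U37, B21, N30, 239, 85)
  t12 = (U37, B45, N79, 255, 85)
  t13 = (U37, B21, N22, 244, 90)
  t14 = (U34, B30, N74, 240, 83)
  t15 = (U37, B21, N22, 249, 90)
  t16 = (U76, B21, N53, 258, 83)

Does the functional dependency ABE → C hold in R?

(A=U76, B=B45, E=96): row 1 → C = N89 ✓
(A=U37, B=B30, E=96): row 2 → C = N95 ✓
(A=U76, B=B21, E=96): row 3 → C = N41 ✓
(A=U74, B=B90, E=83): row 4 → C = N71 ✓
(A=U76, B=B21, E=83): rows 5, 16 → C = N53, N53 ✓
(A=U37, B=B21, E=85): rows 6, 11 → C = N30, N30 ✓
(A=U37, B=B21, E=83): row 7 → C = N41 ✓
(A=U76, B=B45, E=90): row 8 → C = N80 ✓
(A=U34, B=B30, E=83): rows 9, 14 → C = N74, N74 ✓
(A=U74, B=B21, E=83): row 10 → C = N99 ✓
(A=U37, B=B45, E=85): row 12 → C = N79 ✓
(A=U37, B=B21, E=90): rows 13, 15 → C = N22, N22 ✓
Every ABE value is associated with a single C value, so ABE → C holds.

Yes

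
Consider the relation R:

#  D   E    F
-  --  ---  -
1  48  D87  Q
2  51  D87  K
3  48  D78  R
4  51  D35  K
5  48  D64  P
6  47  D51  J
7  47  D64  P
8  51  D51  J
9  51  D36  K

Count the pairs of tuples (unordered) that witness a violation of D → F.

D=48: violating pairs (1,3), (1,5), (3,5) — 3 pairs.
D=51: violating pairs (2,8), (4,8), (8,9) — 3 pairs.
D=47: violating pairs (6,7) — 1 pair.

7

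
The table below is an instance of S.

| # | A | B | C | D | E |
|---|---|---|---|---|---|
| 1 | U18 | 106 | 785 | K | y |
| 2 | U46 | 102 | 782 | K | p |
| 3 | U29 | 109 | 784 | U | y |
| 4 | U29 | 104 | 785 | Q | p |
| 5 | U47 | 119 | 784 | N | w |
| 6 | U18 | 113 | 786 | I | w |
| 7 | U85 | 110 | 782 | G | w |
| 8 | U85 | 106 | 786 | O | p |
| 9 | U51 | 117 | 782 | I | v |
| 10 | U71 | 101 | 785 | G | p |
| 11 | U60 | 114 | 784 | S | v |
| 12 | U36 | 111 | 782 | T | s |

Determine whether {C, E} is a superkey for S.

No

Rows 4 and 10 have the same {C, E} value (C=785, E=p) but are distinct tuples, so {C, E} does not determine every attribute — not a superkey.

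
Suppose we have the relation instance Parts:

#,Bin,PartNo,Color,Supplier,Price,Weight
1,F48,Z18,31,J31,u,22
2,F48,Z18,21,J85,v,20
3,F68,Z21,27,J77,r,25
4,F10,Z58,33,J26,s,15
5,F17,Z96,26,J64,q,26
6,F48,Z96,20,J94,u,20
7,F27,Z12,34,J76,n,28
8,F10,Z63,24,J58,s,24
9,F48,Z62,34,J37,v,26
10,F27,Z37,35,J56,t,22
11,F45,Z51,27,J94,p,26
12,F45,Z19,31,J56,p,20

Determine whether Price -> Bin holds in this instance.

Price=u: rows 1, 6 → Bin = F48, F48 ✓
Price=v: rows 2, 9 → Bin = F48, F48 ✓
Price=r: row 3 → Bin = F68 ✓
Price=s: rows 4, 8 → Bin = F10, F10 ✓
Price=q: row 5 → Bin = F17 ✓
Price=n: row 7 → Bin = F27 ✓
Price=t: row 10 → Bin = F27 ✓
Price=p: rows 11, 12 → Bin = F45, F45 ✓
Every Price value is associated with a single Bin value, so Price -> Bin holds.

Yes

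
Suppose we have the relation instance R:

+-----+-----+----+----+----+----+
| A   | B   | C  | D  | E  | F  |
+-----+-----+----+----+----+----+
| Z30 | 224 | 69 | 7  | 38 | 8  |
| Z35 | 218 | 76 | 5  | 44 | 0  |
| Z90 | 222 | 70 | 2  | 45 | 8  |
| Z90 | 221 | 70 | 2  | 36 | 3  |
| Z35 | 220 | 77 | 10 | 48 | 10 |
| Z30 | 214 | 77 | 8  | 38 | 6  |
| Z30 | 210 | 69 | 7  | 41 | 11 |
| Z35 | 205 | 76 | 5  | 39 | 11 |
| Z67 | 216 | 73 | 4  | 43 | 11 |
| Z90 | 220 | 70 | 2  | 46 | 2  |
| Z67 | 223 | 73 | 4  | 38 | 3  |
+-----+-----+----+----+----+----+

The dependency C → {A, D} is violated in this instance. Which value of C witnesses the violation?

C=69: 2 rows → {A,D} = (Z30, 7), (Z30, 7) ✓
C=76: 2 rows → {A,D} = (Z35, 5), (Z35, 5) ✓
C=70: 3 rows → {A,D} = (Z90, 2), (Z90, 2), (Z90, 2) ✓
C=77: 2 rows → {A,D} takes values {(Z35, 10), (Z30, 8)} — violation
C=73: 2 rows → {A,D} = (Z67, 4), (Z67, 4) ✓
The only C value with inconsistent RHS is C=77.

77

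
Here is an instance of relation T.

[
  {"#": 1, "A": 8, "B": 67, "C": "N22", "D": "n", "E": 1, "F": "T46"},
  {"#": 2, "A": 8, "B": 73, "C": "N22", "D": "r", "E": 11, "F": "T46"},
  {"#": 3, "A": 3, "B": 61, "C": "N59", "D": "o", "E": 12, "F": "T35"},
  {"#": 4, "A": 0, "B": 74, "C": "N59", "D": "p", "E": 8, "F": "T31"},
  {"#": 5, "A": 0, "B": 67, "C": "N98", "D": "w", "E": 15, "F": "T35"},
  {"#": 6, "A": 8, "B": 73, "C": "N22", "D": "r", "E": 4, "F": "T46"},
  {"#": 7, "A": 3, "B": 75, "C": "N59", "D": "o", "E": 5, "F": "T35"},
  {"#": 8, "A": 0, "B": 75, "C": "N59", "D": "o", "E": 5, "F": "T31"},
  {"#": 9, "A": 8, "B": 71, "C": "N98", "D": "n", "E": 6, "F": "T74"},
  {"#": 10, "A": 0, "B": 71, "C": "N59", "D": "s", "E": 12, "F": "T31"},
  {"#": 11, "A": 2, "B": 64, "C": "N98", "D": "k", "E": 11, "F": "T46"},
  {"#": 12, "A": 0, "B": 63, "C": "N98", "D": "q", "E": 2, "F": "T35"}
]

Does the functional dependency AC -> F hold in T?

(A=8, C=N22): rows 1, 2, 6 → F = T46, T46, T46 ✓
(A=3, C=N59): rows 3, 7 → F = T35, T35 ✓
(A=0, C=N59): rows 4, 8, 10 → F = T31, T31, T31 ✓
(A=0, C=N98): rows 5, 12 → F = T35, T35 ✓
(A=8, C=N98): row 9 → F = T74 ✓
(A=2, C=N98): row 11 → F = T46 ✓
Every AC value is associated with a single F value, so AC -> F holds.

Yes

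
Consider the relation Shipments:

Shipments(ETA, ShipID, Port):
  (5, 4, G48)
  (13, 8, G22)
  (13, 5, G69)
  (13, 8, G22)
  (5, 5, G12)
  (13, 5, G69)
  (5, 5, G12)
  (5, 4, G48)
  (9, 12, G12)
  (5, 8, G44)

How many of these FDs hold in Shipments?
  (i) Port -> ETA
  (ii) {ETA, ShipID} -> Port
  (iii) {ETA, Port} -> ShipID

2

(i) Port -> ETA: Port=G12: 3 rows → ETA takes values {5, 9} — violation — fails.
(ii) {ETA, ShipID} -> Port: every LHS value maps to a single RHS value — holds.
(iii) {ETA, Port} -> ShipID: every LHS value maps to a single RHS value — holds.
2 of the 3 dependencies hold.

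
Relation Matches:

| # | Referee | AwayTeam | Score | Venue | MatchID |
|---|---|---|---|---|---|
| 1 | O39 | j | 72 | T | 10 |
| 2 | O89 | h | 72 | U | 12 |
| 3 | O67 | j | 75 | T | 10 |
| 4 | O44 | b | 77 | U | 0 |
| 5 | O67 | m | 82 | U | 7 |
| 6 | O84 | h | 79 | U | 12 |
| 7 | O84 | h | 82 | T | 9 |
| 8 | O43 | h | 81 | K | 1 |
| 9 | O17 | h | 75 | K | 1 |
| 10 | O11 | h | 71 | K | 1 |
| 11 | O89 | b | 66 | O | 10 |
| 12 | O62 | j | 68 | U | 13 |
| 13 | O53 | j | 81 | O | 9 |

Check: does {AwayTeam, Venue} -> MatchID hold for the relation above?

Yes

(AwayTeam=j, Venue=T): rows 1, 3 → MatchID = 10, 10 ✓
(AwayTeam=h, Venue=U): rows 2, 6 → MatchID = 12, 12 ✓
(AwayTeam=b, Venue=U): row 4 → MatchID = 0 ✓
(AwayTeam=m, Venue=U): row 5 → MatchID = 7 ✓
(AwayTeam=h, Venue=T): row 7 → MatchID = 9 ✓
(AwayTeam=h, Venue=K): rows 8, 9, 10 → MatchID = 1, 1, 1 ✓
(AwayTeam=b, Venue=O): row 11 → MatchID = 10 ✓
(AwayTeam=j, Venue=U): row 12 → MatchID = 13 ✓
(AwayTeam=j, Venue=O): row 13 → MatchID = 9 ✓
Every {AwayTeam, Venue} value is associated with a single MatchID value, so {AwayTeam, Venue} -> MatchID holds.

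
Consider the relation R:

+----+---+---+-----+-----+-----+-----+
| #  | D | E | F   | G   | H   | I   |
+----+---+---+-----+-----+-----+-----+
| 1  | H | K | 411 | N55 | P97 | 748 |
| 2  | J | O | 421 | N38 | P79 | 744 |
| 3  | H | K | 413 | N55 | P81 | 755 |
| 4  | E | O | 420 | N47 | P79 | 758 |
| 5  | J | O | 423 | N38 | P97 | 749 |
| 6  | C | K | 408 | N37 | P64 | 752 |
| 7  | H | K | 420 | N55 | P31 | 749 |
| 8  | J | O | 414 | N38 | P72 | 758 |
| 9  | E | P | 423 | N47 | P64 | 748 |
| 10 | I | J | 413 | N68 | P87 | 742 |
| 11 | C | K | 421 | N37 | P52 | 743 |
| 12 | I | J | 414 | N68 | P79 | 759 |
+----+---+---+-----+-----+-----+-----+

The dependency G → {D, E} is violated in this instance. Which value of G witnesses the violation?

G=N55: rows 1, 3, 7 → {D,E} = (H, K), (H, K), (H, K) ✓
G=N38: rows 2, 5, 8 → {D,E} = (J, O), (J, O), (J, O) ✓
G=N47: rows 4, 9 → {D,E} takes values {(E, O), (E, P)} — violation
G=N37: rows 6, 11 → {D,E} = (C, K), (C, K) ✓
G=N68: rows 10, 12 → {D,E} = (I, J), (I, J) ✓
The only G value with inconsistent RHS is G=N47.

N47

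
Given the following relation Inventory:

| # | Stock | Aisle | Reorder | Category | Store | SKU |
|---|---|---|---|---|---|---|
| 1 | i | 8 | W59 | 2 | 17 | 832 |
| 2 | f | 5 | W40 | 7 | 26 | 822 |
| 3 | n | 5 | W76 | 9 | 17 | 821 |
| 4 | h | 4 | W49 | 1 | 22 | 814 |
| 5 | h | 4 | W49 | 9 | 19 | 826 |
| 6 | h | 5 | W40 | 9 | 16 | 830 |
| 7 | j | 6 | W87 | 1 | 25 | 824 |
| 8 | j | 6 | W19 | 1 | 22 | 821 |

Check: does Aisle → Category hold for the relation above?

No

Aisle=8: row 1 → Category = 2 ✓
Aisle=5: rows 2, 3, 6 → Category takes values {7, 9} — violation
Aisle=4: rows 4, 5 → Category takes values {1, 9} — violation
Aisle=6: rows 7, 8 → Category = 1, 1 ✓
Two rows agree on Aisle but differ on Category, so Aisle → Category does not hold.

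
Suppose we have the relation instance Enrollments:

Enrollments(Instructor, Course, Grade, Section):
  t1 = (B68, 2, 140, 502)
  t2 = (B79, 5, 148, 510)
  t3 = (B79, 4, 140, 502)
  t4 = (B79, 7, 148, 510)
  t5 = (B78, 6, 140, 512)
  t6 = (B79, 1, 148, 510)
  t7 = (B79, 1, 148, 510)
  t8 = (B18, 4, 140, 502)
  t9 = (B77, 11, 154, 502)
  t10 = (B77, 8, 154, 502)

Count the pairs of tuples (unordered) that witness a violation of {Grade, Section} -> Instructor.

3

(Grade=140, Section=502): violating pairs (1,3), (1,8), (3,8) — 3 pairs.
(Grade=148, Section=510): all 4 rows agree on Instructor — 0 pairs.
(Grade=154, Section=502): all 2 rows agree on Instructor — 0 pairs.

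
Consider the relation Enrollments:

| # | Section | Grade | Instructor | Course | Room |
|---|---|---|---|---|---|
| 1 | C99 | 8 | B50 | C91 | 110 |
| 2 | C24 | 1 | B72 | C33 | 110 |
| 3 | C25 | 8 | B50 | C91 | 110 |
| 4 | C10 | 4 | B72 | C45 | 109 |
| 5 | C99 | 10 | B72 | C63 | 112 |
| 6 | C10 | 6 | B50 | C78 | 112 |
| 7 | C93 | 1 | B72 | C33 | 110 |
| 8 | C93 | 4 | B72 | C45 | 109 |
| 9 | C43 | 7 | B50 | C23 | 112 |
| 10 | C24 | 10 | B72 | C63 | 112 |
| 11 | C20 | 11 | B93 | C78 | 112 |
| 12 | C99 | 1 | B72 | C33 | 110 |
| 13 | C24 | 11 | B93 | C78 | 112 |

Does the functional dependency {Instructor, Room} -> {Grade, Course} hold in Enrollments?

No

(Instructor=B50, Room=110): rows 1, 3 → {Grade,Course} = (8, C91), (8, C91) ✓
(Instructor=B72, Room=110): rows 2, 7, 12 → {Grade,Course} = (1, C33), (1, C33), (1, C33) ✓
(Instructor=B72, Room=109): rows 4, 8 → {Grade,Course} = (4, C45), (4, C45) ✓
(Instructor=B72, Room=112): rows 5, 10 → {Grade,Course} = (10, C63), (10, C63) ✓
(Instructor=B50, Room=112): rows 6, 9 → {Grade,Course} takes values {(6, C78), (7, C23)} — violation
(Instructor=B93, Room=112): rows 11, 13 → {Grade,Course} = (11, C78), (11, C78) ✓
Two rows agree on {Instructor, Room} but differ on {Grade, Course}, so {Instructor, Room} -> {Grade, Course} does not hold.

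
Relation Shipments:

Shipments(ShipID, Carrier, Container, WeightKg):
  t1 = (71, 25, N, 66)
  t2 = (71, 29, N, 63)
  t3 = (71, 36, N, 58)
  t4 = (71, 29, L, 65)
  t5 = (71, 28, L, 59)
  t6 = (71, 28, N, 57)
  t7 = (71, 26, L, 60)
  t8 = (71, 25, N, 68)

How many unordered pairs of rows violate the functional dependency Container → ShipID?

0

Container=N: all 5 rows agree on ShipID — 0 pairs.
Container=L: all 3 rows agree on ShipID — 0 pairs.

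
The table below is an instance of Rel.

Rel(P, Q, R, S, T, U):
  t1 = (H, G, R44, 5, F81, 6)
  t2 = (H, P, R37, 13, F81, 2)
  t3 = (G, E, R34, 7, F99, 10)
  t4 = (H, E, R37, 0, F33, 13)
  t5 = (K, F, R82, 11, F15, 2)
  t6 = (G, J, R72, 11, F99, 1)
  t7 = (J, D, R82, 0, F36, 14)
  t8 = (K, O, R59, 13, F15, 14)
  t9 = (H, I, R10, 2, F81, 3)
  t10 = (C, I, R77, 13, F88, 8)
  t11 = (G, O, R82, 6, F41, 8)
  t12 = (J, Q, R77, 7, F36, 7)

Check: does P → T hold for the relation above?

No

P=H: rows 1, 2, 4, 9 → T takes values {F81, F33} — violation
P=G: rows 3, 6, 11 → T takes values {F99, F41} — violation
P=K: rows 5, 8 → T = F15, F15 ✓
P=J: rows 7, 12 → T = F36, F36 ✓
P=C: row 10 → T = F88 ✓
Two rows agree on P but differ on T, so P → T does not hold.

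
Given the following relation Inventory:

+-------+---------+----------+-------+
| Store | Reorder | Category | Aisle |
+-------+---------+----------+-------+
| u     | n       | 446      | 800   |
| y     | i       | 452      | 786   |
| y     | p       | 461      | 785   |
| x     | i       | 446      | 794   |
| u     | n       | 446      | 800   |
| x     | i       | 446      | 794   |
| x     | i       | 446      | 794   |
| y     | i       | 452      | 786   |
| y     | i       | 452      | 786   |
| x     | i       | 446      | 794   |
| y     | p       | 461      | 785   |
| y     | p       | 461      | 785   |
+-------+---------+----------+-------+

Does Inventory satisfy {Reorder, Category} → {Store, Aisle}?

Yes

(Reorder=n, Category=446): 2 rows → {Store,Aisle} = (u, 800), (u, 800) ✓
(Reorder=i, Category=452): 3 rows → {Store,Aisle} = (y, 786), (y, 786), (y, 786) ✓
(Reorder=p, Category=461): 3 rows → {Store,Aisle} = (y, 785), (y, 785), (y, 785) ✓
(Reorder=i, Category=446): 4 rows → {Store,Aisle} = (x, 794), (x, 794), (x, 794), (x, 794) ✓
Every {Reorder, Category} value is associated with a single {Store, Aisle} value, so {Reorder, Category} → {Store, Aisle} holds.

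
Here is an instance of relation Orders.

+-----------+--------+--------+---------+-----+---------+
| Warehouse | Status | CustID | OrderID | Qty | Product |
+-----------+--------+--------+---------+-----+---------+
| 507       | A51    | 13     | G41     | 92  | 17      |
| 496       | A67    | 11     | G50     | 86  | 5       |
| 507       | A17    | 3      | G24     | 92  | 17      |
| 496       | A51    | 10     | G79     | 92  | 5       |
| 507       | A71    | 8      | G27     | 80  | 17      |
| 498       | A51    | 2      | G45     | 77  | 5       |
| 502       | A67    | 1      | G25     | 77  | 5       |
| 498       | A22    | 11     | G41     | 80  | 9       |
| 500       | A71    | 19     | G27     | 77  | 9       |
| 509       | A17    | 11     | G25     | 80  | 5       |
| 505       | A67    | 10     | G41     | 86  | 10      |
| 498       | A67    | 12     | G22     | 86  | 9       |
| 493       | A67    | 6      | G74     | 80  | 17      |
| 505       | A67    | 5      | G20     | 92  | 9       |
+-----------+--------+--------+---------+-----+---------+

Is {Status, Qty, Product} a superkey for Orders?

Yes

All 14 rows have distinct {Status, Qty, Product} values, so {Status, Qty, Product} → (all attributes) holds and {Status, Qty, Product} is a superkey.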